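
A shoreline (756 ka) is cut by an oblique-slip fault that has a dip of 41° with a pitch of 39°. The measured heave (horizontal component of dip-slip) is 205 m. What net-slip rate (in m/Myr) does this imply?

dip-slip = heave / cos(dip) = 205 / cos(41°) = 271.6 m
net slip = dip-slip / sin(rake) = 271.6 / sin(39°) = 431.6 m
rate = 431.6 m / 756 ka = 0.000571 m/yr = 571 m/Myr

571 m/Myr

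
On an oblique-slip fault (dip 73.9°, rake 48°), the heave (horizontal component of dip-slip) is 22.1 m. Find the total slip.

107 m

dip-slip = heave / cos(dip) = 22.1 / cos(73.9°) = 79.69 m
net slip = dip-slip / sin(rake) = 79.69 / sin(48°) = 107 m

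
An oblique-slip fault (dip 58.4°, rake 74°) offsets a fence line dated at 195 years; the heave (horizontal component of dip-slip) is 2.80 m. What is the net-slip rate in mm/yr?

28.5 mm/yr

dip-slip = heave / cos(dip) = 2.80 / cos(58.4°) = 5.344 m
net slip = dip-slip / sin(rake) = 5.344 / sin(74°) = 5.559 m
rate = 5.559 m / 195 years = 0.0285 m/yr = 28.5 mm/yr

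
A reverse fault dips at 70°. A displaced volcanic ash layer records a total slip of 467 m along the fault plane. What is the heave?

heave = dip-slip × cos(dip) = 467 m × cos(70°) = 160 m

160 m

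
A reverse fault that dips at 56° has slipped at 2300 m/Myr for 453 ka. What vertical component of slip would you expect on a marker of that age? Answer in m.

dip-slip = rate × time = 2300 m/Myr × 453 ka = 1042 m
throw = dip-slip × sin(dip) = 1042 × sin(56°) = 864 m

864 m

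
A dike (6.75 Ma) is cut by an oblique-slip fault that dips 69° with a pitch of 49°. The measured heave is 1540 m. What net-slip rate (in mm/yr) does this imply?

dip-slip = heave / cos(dip) = 1540 / cos(69°) = 4297 m
net slip = dip-slip / sin(rake) = 4297 / sin(49°) = 5694 m
rate = 5694 m / 6.75 Ma = 0.000844 m/yr = 0.844 mm/yr

0.844 mm/yr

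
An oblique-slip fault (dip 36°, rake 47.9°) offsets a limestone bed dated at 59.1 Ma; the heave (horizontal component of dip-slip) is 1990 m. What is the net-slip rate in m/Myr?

dip-slip = heave / cos(dip) = 1990 / cos(36°) = 2460 m
net slip = dip-slip / sin(rake) = 2460 / sin(47.9°) = 3315 m
rate = 3315 m / 59.1 Ma = 0.0000561 m/yr = 56.1 m/Myr

56.1 m/Myr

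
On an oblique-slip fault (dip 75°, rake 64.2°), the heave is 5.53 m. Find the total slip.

dip-slip = heave / cos(dip) = 5.53 / cos(75°) = 21.37 m
net slip = dip-slip / sin(rake) = 21.37 / sin(64.2°) = 23.7 m

23.7 m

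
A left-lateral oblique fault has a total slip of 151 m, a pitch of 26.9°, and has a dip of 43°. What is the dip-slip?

68.3 m

dip-slip = net slip × sin(rake) = 151 m × sin(26.9°) = 68.3 m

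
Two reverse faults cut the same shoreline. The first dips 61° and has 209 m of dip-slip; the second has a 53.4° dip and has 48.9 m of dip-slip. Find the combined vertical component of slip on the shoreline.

222 m

throw_A = 209 × sin(61°) = 182.8 m
throw_B = 48.9 × sin(53.4°) = 39.26 m
total = 182.8 + 39.26 = 222 m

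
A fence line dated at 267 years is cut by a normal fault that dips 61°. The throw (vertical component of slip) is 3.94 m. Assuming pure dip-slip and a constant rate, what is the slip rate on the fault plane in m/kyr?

16.9 m/kyr

dip-slip = throw / sin(dip) = 3.94 m / sin(61°) = 4.505 m
rate = 4.505 m / 267 years = 0.0169 m/yr = 16.9 m/kyr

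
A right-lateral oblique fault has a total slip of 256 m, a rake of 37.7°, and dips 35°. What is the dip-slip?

157 m

dip-slip = net slip × sin(rake) = 256 m × sin(37.7°) = 157 m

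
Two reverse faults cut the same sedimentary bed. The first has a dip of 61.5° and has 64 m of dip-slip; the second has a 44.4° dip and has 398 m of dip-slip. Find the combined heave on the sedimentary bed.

heave_A = 64 × cos(61.5°) = 30.54 m
heave_B = 398 × cos(44.4°) = 284.4 m
total = 30.54 + 284.4 = 315 m

315 m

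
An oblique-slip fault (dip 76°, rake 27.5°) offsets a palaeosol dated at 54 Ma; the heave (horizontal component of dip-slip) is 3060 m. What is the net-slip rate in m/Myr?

dip-slip = heave / cos(dip) = 3060 / cos(76°) = 12650 m
net slip = dip-slip / sin(rake) = 12650 / sin(27.5°) = 27390 m
rate = 27390 m / 54 Ma = 0.000507 m/yr = 507 m/Myr

507 m/Myr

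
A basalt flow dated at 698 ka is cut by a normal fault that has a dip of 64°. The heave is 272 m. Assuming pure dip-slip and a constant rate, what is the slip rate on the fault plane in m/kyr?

dip-slip = heave / cos(dip) = 272 m / cos(64°) = 620.5 m
rate = 620.5 m / 698 ka = 0.000889 m/yr = 0.889 m/kyr

0.889 m/kyr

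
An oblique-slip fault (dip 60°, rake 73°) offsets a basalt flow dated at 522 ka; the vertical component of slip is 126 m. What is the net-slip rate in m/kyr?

dip-slip = throw / sin(dip) = 126 / sin(60°) = 145.5 m
net slip = dip-slip / sin(rake) = 145.5 / sin(73°) = 152.1 m
rate = 152.1 m / 522 ka = 0.000291 m/yr = 0.291 m/kyr

0.291 m/kyr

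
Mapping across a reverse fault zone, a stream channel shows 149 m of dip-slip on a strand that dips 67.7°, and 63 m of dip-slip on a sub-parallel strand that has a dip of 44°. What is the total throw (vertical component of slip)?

throw_A = 149 × sin(67.7°) = 137.9 m
throw_B = 63 × sin(44°) = 43.76 m
total = 137.9 + 43.76 = 182 m

182 m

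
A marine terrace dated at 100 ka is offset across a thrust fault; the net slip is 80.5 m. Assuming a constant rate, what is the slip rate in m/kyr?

rate = 80.5 m / 100 ka = 0.000805 m/yr = 0.805 m/kyr

0.805 m/kyr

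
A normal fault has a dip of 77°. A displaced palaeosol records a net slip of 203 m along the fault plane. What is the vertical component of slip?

198 m

throw = dip-slip × sin(dip) = 203 m × sin(77°) = 198 m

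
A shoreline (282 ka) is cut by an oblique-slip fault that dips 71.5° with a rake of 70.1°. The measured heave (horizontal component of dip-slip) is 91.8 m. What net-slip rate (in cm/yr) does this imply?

dip-slip = heave / cos(dip) = 91.8 / cos(71.5°) = 289.3 m
net slip = dip-slip / sin(rake) = 289.3 / sin(70.1°) = 307.7 m
rate = 307.7 m / 282 ka = 0.00109 m/yr = 0.109 cm/yr

0.109 cm/yr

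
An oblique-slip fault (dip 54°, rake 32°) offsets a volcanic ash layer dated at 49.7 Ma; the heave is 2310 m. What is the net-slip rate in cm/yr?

dip-slip = heave / cos(dip) = 2310 / cos(54°) = 3930 m
net slip = dip-slip / sin(rake) = 3930 / sin(32°) = 7416 m
rate = 7416 m / 49.7 Ma = 0.000149 m/yr = 0.0149 cm/yr

0.0149 cm/yr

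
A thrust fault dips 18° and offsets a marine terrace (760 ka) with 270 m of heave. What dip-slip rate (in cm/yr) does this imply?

0.0374 cm/yr

dip-slip = heave / cos(dip) = 270 m / cos(18°) = 283.9 m
rate = 283.9 m / 760 ka = 0.000374 m/yr = 0.0374 cm/yr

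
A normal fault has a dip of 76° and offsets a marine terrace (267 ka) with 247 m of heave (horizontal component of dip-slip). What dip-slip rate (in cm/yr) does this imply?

dip-slip = heave / cos(dip) = 247 m / cos(76°) = 1021 m
rate = 1021 m / 267 ka = 0.00382 m/yr = 0.382 cm/yr

0.382 cm/yr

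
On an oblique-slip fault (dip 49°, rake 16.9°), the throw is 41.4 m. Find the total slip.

dip-slip = throw / sin(dip) = 41.4 / sin(49°) = 54.86 m
net slip = dip-slip / sin(rake) = 54.86 / sin(16.9°) = 189 m

189 m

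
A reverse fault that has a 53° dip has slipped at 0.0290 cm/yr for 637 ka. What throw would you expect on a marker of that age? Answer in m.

148 m

dip-slip = rate × time = 0.0290 cm/yr × 637 ka = 184.7 m
throw = dip-slip × sin(dip) = 184.7 × sin(53°) = 148 m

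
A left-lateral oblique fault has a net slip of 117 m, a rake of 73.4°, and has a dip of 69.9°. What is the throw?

105 m

dip-slip = net slip × sin(rake) = 117 m × sin(73.4°) = 112.1 m
throw = dip-slip × sin(dip) = 112.1 × sin(69.9°) = 105 m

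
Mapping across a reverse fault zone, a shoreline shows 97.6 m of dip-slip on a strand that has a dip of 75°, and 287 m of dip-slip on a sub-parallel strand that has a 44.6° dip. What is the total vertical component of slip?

296 m

throw_A = 97.6 × sin(75°) = 94.27 m
throw_B = 287 × sin(44.6°) = 201.5 m
total = 94.27 + 201.5 = 296 m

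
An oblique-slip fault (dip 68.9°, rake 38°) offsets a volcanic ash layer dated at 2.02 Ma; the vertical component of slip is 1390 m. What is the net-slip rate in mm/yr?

dip-slip = throw / sin(dip) = 1390 / sin(68.9°) = 1490 m
net slip = dip-slip / sin(rake) = 1490 / sin(38°) = 2420 m
rate = 2420 m / 2.02 Ma = 0.00120 m/yr = 1.20 mm/yr

1.20 mm/yr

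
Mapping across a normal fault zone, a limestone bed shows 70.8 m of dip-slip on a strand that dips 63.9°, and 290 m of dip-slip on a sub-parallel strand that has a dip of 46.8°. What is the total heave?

230 m

heave_A = 70.8 × cos(63.9°) = 31.15 m
heave_B = 290 × cos(46.8°) = 198.5 m
total = 31.15 + 198.5 = 230 m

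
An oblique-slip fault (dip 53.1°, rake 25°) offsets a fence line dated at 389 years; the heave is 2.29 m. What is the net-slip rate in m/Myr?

23200 m/Myr

dip-slip = heave / cos(dip) = 2.29 / cos(53.1°) = 3.814 m
net slip = dip-slip / sin(rake) = 3.814 / sin(25°) = 9.025 m
rate = 9.025 m / 389 years = 0.0232 m/yr = 23200 m/Myr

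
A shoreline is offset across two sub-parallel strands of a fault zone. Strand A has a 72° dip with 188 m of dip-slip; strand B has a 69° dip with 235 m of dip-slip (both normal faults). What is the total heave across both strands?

142 m

heave_A = 188 × cos(72°) = 58.10 m
heave_B = 235 × cos(69°) = 84.22 m
total = 58.10 + 84.22 = 142 m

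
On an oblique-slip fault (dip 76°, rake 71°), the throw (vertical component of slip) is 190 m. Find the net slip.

207 m

dip-slip = throw / sin(dip) = 190 / sin(76°) = 195.8 m
net slip = dip-slip / sin(rake) = 195.8 / sin(71°) = 207 m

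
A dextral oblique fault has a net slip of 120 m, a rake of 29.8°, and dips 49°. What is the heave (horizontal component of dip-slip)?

39.1 m

dip-slip = net slip × sin(rake) = 120 m × sin(29.8°) = 59.64 m
heave = dip-slip × cos(dip) = 59.64 × cos(49°) = 39.1 m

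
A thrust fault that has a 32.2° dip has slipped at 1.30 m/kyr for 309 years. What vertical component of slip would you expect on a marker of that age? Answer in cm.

dip-slip = rate × time = 1.30 m/kyr × 309 years = 0.4017 m
throw = dip-slip × sin(dip) = 0.4017 × sin(32.2°) = 0.214 m = 21.4 cm

21.4 cm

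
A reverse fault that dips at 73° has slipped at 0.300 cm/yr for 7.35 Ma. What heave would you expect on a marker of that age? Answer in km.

dip-slip = rate × time = 0.300 cm/yr × 7.35 Ma = 22050 m
heave = dip-slip × cos(dip) = 22050 × cos(73°) = 6450 m = 6.45 km

6.45 km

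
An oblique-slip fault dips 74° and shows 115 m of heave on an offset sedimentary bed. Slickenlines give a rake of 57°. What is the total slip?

dip-slip = heave / cos(dip) = 115 / cos(74°) = 417.2 m
net slip = dip-slip / sin(rake) = 417.2 / sin(57°) = 497 m

497 m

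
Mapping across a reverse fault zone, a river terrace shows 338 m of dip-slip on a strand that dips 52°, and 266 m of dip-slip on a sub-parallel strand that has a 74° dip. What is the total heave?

281 m

heave_A = 338 × cos(52°) = 208.1 m
heave_B = 266 × cos(74°) = 73.32 m
total = 208.1 + 73.32 = 281 m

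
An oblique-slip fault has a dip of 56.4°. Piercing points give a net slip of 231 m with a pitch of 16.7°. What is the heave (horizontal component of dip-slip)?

36.7 m

dip-slip = net slip × sin(rake) = 231 m × sin(16.7°) = 66.38 m
heave = dip-slip × cos(dip) = 66.38 × cos(56.4°) = 36.7 m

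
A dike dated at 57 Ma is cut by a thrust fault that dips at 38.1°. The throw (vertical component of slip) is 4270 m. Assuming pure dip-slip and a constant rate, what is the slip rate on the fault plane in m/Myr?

dip-slip = throw / sin(dip) = 4270 m / sin(38.1°) = 6920 m
rate = 6920 m / 57 Ma = 0.000121 m/yr = 121 m/Myr

121 m/Myr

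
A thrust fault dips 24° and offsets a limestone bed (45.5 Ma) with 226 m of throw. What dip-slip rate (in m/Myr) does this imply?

dip-slip = throw / sin(dip) = 226 m / sin(24°) = 555.6 m
rate = 555.6 m / 45.5 Ma = 0.0000122 m/yr = 12.2 m/Myr

12.2 m/Myr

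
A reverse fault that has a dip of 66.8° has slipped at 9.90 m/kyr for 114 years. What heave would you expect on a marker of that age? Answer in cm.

dip-slip = rate × time = 9.90 m/kyr × 114 years = 1.129 m
heave = dip-slip × cos(dip) = 1.129 × cos(66.8°) = 0.445 m = 44.5 cm

44.5 cm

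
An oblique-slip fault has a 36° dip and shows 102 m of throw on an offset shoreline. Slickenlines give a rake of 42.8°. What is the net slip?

255 m

dip-slip = throw / sin(dip) = 102 / sin(36°) = 173.5 m
net slip = dip-slip / sin(rake) = 173.5 / sin(42.8°) = 255 m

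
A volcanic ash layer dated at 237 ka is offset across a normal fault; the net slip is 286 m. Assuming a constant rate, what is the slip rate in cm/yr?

0.121 cm/yr

rate = 286 m / 237 ka = 0.00121 m/yr = 0.121 cm/yr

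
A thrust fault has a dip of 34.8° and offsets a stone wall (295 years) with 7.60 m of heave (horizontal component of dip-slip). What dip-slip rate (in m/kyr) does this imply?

31.4 m/kyr

dip-slip = heave / cos(dip) = 7.60 m / cos(34.8°) = 9.255 m
rate = 9.255 m / 295 years = 0.0314 m/yr = 31.4 m/kyr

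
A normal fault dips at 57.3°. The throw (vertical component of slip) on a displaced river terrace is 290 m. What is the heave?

186 m

heave = throw / tan(dip) = 290 / tan(57.3°) = 186 m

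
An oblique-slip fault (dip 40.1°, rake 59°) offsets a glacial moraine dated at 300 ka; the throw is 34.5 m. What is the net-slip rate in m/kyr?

dip-slip = throw / sin(dip) = 34.5 / sin(40.1°) = 53.56 m
net slip = dip-slip / sin(rake) = 53.56 / sin(59°) = 62.49 m
rate = 62.49 m / 300 ka = 0.000208 m/yr = 0.208 m/kyr

0.208 m/kyr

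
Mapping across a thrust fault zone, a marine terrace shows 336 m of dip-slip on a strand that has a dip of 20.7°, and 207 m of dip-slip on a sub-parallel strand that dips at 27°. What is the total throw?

throw_A = 336 × sin(20.7°) = 118.8 m
throw_B = 207 × sin(27°) = 93.98 m
total = 118.8 + 93.98 = 213 m

213 m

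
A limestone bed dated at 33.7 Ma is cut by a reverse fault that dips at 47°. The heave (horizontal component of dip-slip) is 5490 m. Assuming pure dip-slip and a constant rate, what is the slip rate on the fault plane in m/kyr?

dip-slip = heave / cos(dip) = 5490 m / cos(47°) = 8050 m
rate = 8050 m / 33.7 Ma = 0.000239 m/yr = 0.239 m/kyr

0.239 m/kyr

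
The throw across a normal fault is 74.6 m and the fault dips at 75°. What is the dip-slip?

77.2 m

dip-slip = throw / sin(dip) = 74.6 / sin(75°) = 77.2 m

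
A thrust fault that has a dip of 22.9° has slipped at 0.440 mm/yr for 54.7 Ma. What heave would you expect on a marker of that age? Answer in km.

dip-slip = rate × time = 0.440 mm/yr × 54.7 Ma = 24070 m
heave = dip-slip × cos(dip) = 24070 × cos(22.9°) = 22200 m = 22.2 km

22.2 km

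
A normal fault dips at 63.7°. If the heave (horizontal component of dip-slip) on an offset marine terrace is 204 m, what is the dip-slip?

dip-slip = heave / cos(dip) = 204 / cos(63.7°) = 460 m

460 m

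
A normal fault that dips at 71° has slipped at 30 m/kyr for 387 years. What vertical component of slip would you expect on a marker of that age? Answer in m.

dip-slip = rate × time = 30 m/kyr × 387 years = 11.61 m
throw = dip-slip × sin(dip) = 11.61 × sin(71°) = 11 m

11 m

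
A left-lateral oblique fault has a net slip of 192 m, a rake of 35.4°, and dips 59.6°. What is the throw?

95.9 m

dip-slip = net slip × sin(rake) = 192 m × sin(35.4°) = 111.2 m
throw = dip-slip × sin(dip) = 111.2 × sin(59.6°) = 95.9 m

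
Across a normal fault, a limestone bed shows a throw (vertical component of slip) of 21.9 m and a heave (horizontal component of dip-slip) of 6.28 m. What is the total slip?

net slip = √(throw² + heave²) = √(21.9² + 6.28²) = 22.8 m

22.8 m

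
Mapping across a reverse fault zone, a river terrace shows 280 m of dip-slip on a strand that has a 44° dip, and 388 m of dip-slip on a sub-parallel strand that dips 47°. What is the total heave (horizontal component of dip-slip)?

466 m

heave_A = 280 × cos(44°) = 201.4 m
heave_B = 388 × cos(47°) = 264.6 m
total = 201.4 + 264.6 = 466 m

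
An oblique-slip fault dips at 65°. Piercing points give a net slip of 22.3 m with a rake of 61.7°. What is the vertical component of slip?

dip-slip = net slip × sin(rake) = 22.3 m × sin(61.7°) = 19.63 m
throw = dip-slip × sin(dip) = 19.63 × sin(65°) = 17.8 m

17.8 m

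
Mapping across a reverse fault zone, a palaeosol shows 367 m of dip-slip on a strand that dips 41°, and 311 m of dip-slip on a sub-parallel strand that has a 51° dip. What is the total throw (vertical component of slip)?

throw_A = 367 × sin(41°) = 240.8 m
throw_B = 311 × sin(51°) = 241.7 m
total = 240.8 + 241.7 = 482 m

482 m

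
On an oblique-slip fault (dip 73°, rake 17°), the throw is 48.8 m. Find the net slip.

dip-slip = throw / sin(dip) = 48.8 / sin(73°) = 51.03 m
net slip = dip-slip / sin(rake) = 51.03 / sin(17°) = 175 m

175 m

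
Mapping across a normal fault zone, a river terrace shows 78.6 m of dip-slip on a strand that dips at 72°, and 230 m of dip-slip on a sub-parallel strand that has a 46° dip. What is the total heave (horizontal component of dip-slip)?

heave_A = 78.6 × cos(72°) = 24.29 m
heave_B = 230 × cos(46°) = 159.8 m
total = 24.29 + 159.8 = 184 m

184 m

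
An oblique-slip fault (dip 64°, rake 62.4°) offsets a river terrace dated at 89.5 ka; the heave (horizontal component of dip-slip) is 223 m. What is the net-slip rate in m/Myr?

6410 m/Myr

dip-slip = heave / cos(dip) = 223 / cos(64°) = 508.7 m
net slip = dip-slip / sin(rake) = 508.7 / sin(62.4°) = 574 m
rate = 574 m / 89.5 ka = 0.00641 m/yr = 6410 m/Myr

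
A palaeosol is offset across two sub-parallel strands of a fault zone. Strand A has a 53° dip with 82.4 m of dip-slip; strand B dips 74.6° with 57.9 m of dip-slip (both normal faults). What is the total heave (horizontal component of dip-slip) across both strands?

65 m

heave_A = 82.4 × cos(53°) = 49.59 m
heave_B = 57.9 × cos(74.6°) = 15.38 m
total = 49.59 + 15.38 = 65 m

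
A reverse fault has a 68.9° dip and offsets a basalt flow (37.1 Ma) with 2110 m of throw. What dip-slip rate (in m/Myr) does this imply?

61 m/Myr

dip-slip = throw / sin(dip) = 2110 m / sin(68.9°) = 2262 m
rate = 2262 m / 37.1 Ma = 0.0000610 m/yr = 61 m/Myr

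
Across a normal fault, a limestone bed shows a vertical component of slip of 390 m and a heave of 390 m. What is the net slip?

552 m

net slip = √(throw² + heave²) = √(390² + 390²) = 552 m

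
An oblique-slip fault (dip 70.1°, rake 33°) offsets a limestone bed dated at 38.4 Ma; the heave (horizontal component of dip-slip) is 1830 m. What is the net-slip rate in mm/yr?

dip-slip = heave / cos(dip) = 1830 / cos(70.1°) = 5376 m
net slip = dip-slip / sin(rake) = 5376 / sin(33°) = 9871 m
rate = 9871 m / 38.4 Ma = 0.000257 m/yr = 0.257 mm/yr

0.257 mm/yr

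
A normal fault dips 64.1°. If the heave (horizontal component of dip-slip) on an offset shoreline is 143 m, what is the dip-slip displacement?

dip-slip = heave / cos(dip) = 143 / cos(64.1°) = 327 m

327 m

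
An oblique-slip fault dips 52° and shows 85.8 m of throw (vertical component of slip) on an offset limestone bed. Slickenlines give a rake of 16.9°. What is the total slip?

375 m

dip-slip = throw / sin(dip) = 85.8 / sin(52°) = 108.9 m
net slip = dip-slip / sin(rake) = 108.9 / sin(16.9°) = 375 m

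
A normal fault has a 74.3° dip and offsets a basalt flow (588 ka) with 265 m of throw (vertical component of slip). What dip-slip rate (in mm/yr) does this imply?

dip-slip = throw / sin(dip) = 265 m / sin(74.3°) = 275.3 m
rate = 275.3 m / 588 ka = 0.000468 m/yr = 0.468 mm/yr

0.468 mm/yr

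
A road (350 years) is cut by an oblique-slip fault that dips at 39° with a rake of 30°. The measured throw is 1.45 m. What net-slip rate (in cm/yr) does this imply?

1.32 cm/yr

dip-slip = throw / sin(dip) = 1.45 / sin(39°) = 2.304 m
net slip = dip-slip / sin(rake) = 2.304 / sin(30°) = 4.608 m
rate = 4.608 m / 350 years = 0.0132 m/yr = 1.32 cm/yr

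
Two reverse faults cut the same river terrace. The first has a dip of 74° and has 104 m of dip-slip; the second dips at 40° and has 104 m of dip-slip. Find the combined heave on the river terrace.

108 m

heave_A = 104 × cos(74°) = 28.67 m
heave_B = 104 × cos(40°) = 79.67 m
total = 28.67 + 79.67 = 108 m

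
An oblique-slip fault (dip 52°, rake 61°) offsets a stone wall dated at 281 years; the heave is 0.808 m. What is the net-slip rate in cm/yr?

0.534 cm/yr

dip-slip = heave / cos(dip) = 0.808 / cos(52°) = 1.312 m
net slip = dip-slip / sin(rake) = 1.312 / sin(61°) = 1.501 m
rate = 1.501 m / 281 years = 0.00534 m/yr = 0.534 cm/yr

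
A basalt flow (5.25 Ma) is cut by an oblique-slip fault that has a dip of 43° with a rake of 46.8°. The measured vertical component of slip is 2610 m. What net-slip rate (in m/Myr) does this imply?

dip-slip = throw / sin(dip) = 2610 / sin(43°) = 3827 m
net slip = dip-slip / sin(rake) = 3827 / sin(46.8°) = 5250 m
rate = 5250 m / 5.25 Ma = 0.00100 m/yr = 1000 m/Myr

1000 m/Myr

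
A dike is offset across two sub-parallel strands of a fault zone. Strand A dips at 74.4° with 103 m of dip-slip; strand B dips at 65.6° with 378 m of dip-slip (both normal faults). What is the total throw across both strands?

throw_A = 103 × sin(74.4°) = 99.21 m
throw_B = 378 × sin(65.6°) = 344.2 m
total = 99.21 + 344.2 = 443 m

443 m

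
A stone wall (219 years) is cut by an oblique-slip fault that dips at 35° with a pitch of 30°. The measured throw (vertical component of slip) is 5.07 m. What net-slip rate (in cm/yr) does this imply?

8.07 cm/yr

dip-slip = throw / sin(dip) = 5.07 / sin(35°) = 8.839 m
net slip = dip-slip / sin(rake) = 8.839 / sin(30°) = 17.68 m
rate = 17.68 m / 219 years = 0.0807 m/yr = 8.07 cm/yr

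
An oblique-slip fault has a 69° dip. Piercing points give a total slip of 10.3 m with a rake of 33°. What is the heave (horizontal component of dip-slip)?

2.01 m

dip-slip = net slip × sin(rake) = 10.3 m × sin(33°) = 5.610 m
heave = dip-slip × cos(dip) = 5.610 × cos(69°) = 2.01 m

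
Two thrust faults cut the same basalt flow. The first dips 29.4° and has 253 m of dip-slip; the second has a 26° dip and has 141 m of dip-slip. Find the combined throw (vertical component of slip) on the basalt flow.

throw_A = 253 × sin(29.4°) = 124.2 m
throw_B = 141 × sin(26°) = 61.81 m
total = 124.2 + 61.81 = 186 m

186 m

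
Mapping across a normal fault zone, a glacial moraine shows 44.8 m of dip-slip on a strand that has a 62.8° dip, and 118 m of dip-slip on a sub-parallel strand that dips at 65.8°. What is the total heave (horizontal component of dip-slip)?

68.8 m

heave_A = 44.8 × cos(62.8°) = 20.48 m
heave_B = 118 × cos(65.8°) = 48.37 m
total = 20.48 + 48.37 = 68.8 m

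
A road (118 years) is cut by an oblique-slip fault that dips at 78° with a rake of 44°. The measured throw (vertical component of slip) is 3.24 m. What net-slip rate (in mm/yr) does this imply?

dip-slip = throw / sin(dip) = 3.24 / sin(78°) = 3.312 m
net slip = dip-slip / sin(rake) = 3.312 / sin(44°) = 4.768 m
rate = 4.768 m / 118 years = 0.0404 m/yr = 40.4 mm/yr

40.4 mm/yr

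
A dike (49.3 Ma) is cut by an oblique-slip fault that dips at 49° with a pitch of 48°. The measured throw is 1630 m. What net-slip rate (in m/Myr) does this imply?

dip-slip = throw / sin(dip) = 1630 / sin(49°) = 2160 m
net slip = dip-slip / sin(rake) = 2160 / sin(48°) = 2906 m
rate = 2906 m / 49.3 Ma = 0.0000590 m/yr = 59 m/Myr

59 m/Myr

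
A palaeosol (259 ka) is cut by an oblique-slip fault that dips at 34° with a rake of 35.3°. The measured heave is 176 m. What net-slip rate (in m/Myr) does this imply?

1420 m/Myr

dip-slip = heave / cos(dip) = 176 / cos(34°) = 212.3 m
net slip = dip-slip / sin(rake) = 212.3 / sin(35.3°) = 367.4 m
rate = 367.4 m / 259 ka = 0.00142 m/yr = 1420 m/Myr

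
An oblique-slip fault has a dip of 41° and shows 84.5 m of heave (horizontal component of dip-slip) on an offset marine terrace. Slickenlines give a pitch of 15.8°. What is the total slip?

411 m

dip-slip = heave / cos(dip) = 84.5 / cos(41°) = 112 m
net slip = dip-slip / sin(rake) = 112 / sin(15.8°) = 411 m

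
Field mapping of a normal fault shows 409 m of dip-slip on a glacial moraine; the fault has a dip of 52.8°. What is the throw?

throw = dip-slip × sin(dip) = 409 m × sin(52.8°) = 326 m

326 m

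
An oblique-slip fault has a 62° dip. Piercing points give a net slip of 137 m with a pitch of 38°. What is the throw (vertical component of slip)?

74.5 m

dip-slip = net slip × sin(rake) = 137 m × sin(38°) = 84.35 m
throw = dip-slip × sin(dip) = 84.35 × sin(62°) = 74.5 m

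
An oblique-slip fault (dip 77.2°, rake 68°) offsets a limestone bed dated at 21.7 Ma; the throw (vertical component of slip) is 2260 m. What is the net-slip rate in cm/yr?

0.0115 cm/yr

dip-slip = throw / sin(dip) = 2260 / sin(77.2°) = 2318 m
net slip = dip-slip / sin(rake) = 2318 / sin(68°) = 2500 m
rate = 2500 m / 21.7 Ma = 0.000115 m/yr = 0.0115 cm/yr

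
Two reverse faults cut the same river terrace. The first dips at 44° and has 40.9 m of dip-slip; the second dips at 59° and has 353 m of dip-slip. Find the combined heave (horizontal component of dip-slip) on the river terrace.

211 m

heave_A = 40.9 × cos(44°) = 29.42 m
heave_B = 353 × cos(59°) = 181.8 m
total = 29.42 + 181.8 = 211 m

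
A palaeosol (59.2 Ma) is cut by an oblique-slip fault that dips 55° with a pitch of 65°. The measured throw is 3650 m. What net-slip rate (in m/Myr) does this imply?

dip-slip = throw / sin(dip) = 3650 / sin(55°) = 4456 m
net slip = dip-slip / sin(rake) = 4456 / sin(65°) = 4916 m
rate = 4916 m / 59.2 Ma = 0.0000830 m/yr = 83 m/Myr

83 m/Myr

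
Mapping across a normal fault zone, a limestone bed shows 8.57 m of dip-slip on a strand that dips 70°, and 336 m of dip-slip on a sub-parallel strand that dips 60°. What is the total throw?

throw_A = 8.57 × sin(70°) = 8.053 m
throw_B = 336 × sin(60°) = 291 m
total = 8.053 + 291 = 299 m

299 m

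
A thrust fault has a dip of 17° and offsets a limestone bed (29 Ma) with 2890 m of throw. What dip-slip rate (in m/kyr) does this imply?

dip-slip = throw / sin(dip) = 2890 m / sin(17°) = 9885 m
rate = 9885 m / 29 Ma = 0.000341 m/yr = 0.341 m/kyr

0.341 m/kyr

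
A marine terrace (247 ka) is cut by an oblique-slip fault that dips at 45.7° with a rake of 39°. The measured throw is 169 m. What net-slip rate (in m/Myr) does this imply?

dip-slip = throw / sin(dip) = 169 / sin(45.7°) = 236.1 m
net slip = dip-slip / sin(rake) = 236.1 / sin(39°) = 375.2 m
rate = 375.2 m / 247 ka = 0.00152 m/yr = 1520 m/Myr

1520 m/Myr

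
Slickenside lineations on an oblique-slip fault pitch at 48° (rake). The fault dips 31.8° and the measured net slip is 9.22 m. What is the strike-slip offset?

strike-slip = net slip × cos(rake) = 9.22 m × cos(48°) = 6.17 m

6.17 m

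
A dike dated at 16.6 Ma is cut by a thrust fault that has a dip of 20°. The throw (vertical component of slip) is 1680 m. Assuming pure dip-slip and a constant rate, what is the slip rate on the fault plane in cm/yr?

dip-slip = throw / sin(dip) = 1680 m / sin(20°) = 4912 m
rate = 4912 m / 16.6 Ma = 0.000296 m/yr = 0.0296 cm/yr

0.0296 cm/yr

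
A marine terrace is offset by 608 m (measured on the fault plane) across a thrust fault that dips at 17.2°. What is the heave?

581 m

heave = dip-slip × cos(dip) = 608 m × cos(17.2°) = 581 m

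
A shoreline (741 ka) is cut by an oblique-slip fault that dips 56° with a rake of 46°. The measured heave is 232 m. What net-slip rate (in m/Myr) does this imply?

dip-slip = heave / cos(dip) = 232 / cos(56°) = 414.9 m
net slip = dip-slip / sin(rake) = 414.9 / sin(46°) = 576.8 m
rate = 576.8 m / 741 ka = 0.000778 m/yr = 778 m/Myr

778 m/Myr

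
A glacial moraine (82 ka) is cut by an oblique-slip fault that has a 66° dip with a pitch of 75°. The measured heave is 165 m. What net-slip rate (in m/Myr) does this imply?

dip-slip = heave / cos(dip) = 165 / cos(66°) = 405.7 m
net slip = dip-slip / sin(rake) = 405.7 / sin(75°) = 420 m
rate = 420 m / 82 ka = 0.00512 m/yr = 5120 m/Myr

5120 m/Myr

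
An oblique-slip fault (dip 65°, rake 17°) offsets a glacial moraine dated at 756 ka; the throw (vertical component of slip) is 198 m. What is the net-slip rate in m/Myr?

988 m/Myr

dip-slip = throw / sin(dip) = 198 / sin(65°) = 218.5 m
net slip = dip-slip / sin(rake) = 218.5 / sin(17°) = 747.2 m
rate = 747.2 m / 756 ka = 0.000988 m/yr = 988 m/Myr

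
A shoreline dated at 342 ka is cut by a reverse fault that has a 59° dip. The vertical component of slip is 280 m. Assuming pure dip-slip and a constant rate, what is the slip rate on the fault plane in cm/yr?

dip-slip = throw / sin(dip) = 280 m / sin(59°) = 326.7 m
rate = 326.7 m / 342 ka = 0.000955 m/yr = 0.0955 cm/yr

0.0955 cm/yr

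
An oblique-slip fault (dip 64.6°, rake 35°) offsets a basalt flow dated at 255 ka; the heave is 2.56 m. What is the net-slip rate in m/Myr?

dip-slip = heave / cos(dip) = 2.56 / cos(64.6°) = 5.968 m
net slip = dip-slip / sin(rake) = 5.968 / sin(35°) = 10.41 m
rate = 10.41 m / 255 ka = 0.0000408 m/yr = 40.8 m/Myr

40.8 m/Myr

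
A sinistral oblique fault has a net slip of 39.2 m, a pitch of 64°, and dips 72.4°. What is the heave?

dip-slip = net slip × sin(rake) = 39.2 m × sin(64°) = 35.23 m
heave = dip-slip × cos(dip) = 35.23 × cos(72.4°) = 10.7 m

10.7 m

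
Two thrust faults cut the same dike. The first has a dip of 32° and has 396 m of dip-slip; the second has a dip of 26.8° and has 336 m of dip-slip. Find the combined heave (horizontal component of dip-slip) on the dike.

636 m

heave_A = 396 × cos(32°) = 335.8 m
heave_B = 336 × cos(26.8°) = 299.9 m
total = 335.8 + 299.9 = 636 m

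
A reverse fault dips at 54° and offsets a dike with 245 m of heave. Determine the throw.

throw = heave × tan(dip) = 245 × tan(54°) = 337 m

337 m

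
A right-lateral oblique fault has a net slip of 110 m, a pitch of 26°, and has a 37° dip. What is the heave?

38.5 m

dip-slip = net slip × sin(rake) = 110 m × sin(26°) = 48.22 m
heave = dip-slip × cos(dip) = 48.22 × cos(37°) = 38.5 m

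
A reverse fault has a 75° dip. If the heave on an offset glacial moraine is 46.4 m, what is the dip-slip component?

dip-slip = heave / cos(dip) = 46.4 / cos(75°) = 179 m

179 m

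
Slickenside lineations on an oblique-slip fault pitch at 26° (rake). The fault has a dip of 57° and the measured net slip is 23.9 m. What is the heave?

dip-slip = net slip × sin(rake) = 23.9 m × sin(26°) = 10.48 m
heave = dip-slip × cos(dip) = 10.48 × cos(57°) = 5.71 m

5.71 m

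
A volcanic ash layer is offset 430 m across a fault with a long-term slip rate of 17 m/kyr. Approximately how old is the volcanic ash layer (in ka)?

age = offset / rate = 430 m / (17 m/kyr) = 25300 yr = 25.3 ka

25.3 ka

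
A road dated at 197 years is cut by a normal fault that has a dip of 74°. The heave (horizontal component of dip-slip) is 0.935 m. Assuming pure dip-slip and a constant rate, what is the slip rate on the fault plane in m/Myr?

17200 m/Myr

dip-slip = heave / cos(dip) = 0.935 m / cos(74°) = 3.392 m
rate = 3.392 m / 197 years = 0.0172 m/yr = 17200 m/Myr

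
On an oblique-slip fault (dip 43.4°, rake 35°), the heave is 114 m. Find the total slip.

dip-slip = heave / cos(dip) = 114 / cos(43.4°) = 156.9 m
net slip = dip-slip / sin(rake) = 156.9 / sin(35°) = 274 m

274 m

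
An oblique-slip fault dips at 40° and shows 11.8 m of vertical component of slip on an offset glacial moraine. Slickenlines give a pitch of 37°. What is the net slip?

dip-slip = throw / sin(dip) = 11.8 / sin(40°) = 18.36 m
net slip = dip-slip / sin(rake) = 18.36 / sin(37°) = 30.5 m

30.5 m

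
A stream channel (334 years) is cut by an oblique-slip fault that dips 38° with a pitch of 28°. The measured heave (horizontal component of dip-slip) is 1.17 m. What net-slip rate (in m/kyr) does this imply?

9.47 m/kyr

dip-slip = heave / cos(dip) = 1.17 / cos(38°) = 1.485 m
net slip = dip-slip / sin(rake) = 1.485 / sin(28°) = 3.163 m
rate = 3.163 m / 334 years = 0.00947 m/yr = 9.47 m/kyr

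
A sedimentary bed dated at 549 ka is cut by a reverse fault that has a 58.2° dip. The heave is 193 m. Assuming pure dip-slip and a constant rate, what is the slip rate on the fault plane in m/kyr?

0.667 m/kyr

dip-slip = heave / cos(dip) = 193 m / cos(58.2°) = 366.3 m
rate = 366.3 m / 549 ka = 0.000667 m/yr = 0.667 m/kyr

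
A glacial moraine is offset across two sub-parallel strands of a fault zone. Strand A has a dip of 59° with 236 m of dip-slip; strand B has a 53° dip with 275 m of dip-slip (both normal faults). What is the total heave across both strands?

287 m

heave_A = 236 × cos(59°) = 121.5 m
heave_B = 275 × cos(53°) = 165.5 m
total = 121.5 + 165.5 = 287 m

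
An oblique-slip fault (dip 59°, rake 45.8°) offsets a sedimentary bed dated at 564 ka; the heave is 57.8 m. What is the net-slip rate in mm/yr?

0.278 mm/yr

dip-slip = heave / cos(dip) = 57.8 / cos(59°) = 112.2 m
net slip = dip-slip / sin(rake) = 112.2 / sin(45.8°) = 156.5 m
rate = 156.5 m / 564 ka = 0.000278 m/yr = 0.278 mm/yr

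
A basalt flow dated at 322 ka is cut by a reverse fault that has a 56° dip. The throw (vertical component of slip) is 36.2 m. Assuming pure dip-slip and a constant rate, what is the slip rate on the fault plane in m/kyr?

dip-slip = throw / sin(dip) = 36.2 m / sin(56°) = 43.67 m
rate = 43.67 m / 322 ka = 0.000136 m/yr = 0.136 m/kyr

0.136 m/kyr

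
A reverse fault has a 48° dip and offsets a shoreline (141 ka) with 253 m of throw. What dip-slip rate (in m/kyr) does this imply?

2.41 m/kyr

dip-slip = throw / sin(dip) = 253 m / sin(48°) = 340.4 m
rate = 340.4 m / 141 ka = 0.00241 m/yr = 2.41 m/kyr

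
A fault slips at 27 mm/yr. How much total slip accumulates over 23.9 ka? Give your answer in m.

slip = rate × time = 27 mm/yr × 23.9 ka = 645 m

645 m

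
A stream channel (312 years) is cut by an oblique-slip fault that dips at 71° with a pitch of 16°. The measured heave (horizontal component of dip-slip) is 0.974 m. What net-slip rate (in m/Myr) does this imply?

34800 m/Myr

dip-slip = heave / cos(dip) = 0.974 / cos(71°) = 2.992 m
net slip = dip-slip / sin(rake) = 2.992 / sin(16°) = 10.85 m
rate = 10.85 m / 312 years = 0.0348 m/yr = 34800 m/Myr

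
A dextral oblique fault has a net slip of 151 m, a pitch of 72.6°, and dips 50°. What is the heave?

92.6 m

dip-slip = net slip × sin(rake) = 151 m × sin(72.6°) = 144.1 m
heave = dip-slip × cos(dip) = 144.1 × cos(50°) = 92.6 m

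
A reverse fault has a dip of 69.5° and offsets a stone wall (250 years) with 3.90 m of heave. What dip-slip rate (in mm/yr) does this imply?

dip-slip = heave / cos(dip) = 3.90 m / cos(69.5°) = 11.14 m
rate = 11.14 m / 250 years = 0.0445 m/yr = 44.5 mm/yr

44.5 mm/yr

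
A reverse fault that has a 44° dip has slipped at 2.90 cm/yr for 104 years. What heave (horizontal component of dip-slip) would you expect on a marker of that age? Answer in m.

dip-slip = rate × time = 2.90 cm/yr × 104 years = 3.016 m
heave = dip-slip × cos(dip) = 3.016 × cos(44°) = 2.17 m

2.17 m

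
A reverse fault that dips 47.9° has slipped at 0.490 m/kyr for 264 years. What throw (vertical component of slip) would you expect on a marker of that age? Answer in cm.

9.60 cm

dip-slip = rate × time = 0.490 m/kyr × 264 years = 0.1294 m
throw = dip-slip × sin(dip) = 0.1294 × sin(47.9°) = 0.0960 m = 9.60 cm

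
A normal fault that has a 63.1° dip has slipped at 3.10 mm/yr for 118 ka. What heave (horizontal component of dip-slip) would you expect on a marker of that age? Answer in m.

dip-slip = rate × time = 3.10 mm/yr × 118 ka = 365.8 m
heave = dip-slip × cos(dip) = 365.8 × cos(63.1°) = 166 m

166 m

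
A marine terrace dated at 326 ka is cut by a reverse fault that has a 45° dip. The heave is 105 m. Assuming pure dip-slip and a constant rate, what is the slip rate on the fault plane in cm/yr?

0.0455 cm/yr

dip-slip = heave / cos(dip) = 105 m / cos(45°) = 148.5 m
rate = 148.5 m / 326 ka = 0.000455 m/yr = 0.0455 cm/yr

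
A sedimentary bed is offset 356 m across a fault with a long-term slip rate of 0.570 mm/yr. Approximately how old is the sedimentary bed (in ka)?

625 ka

age = offset / rate = 356 m / (0.570 mm/yr) = 625000 yr = 625 ka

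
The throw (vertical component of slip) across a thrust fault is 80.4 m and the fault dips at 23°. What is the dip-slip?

dip-slip = throw / sin(dip) = 80.4 / sin(23°) = 206 m

206 m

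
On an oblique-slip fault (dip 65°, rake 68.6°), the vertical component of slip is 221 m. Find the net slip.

dip-slip = throw / sin(dip) = 221 / sin(65°) = 243.8 m
net slip = dip-slip / sin(rake) = 243.8 / sin(68.6°) = 262 m

262 m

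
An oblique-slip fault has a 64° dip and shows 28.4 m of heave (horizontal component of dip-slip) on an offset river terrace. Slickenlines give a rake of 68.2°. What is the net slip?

dip-slip = heave / cos(dip) = 28.4 / cos(64°) = 64.79 m
net slip = dip-slip / sin(rake) = 64.79 / sin(68.2°) = 69.8 m

69.8 m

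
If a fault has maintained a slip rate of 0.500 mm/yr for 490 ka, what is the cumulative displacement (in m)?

slip = rate × time = 0.500 mm/yr × 490 ka = 245 m

245 m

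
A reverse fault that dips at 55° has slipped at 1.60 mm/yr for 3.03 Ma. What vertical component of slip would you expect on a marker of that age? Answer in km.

dip-slip = rate × time = 1.60 mm/yr × 3.03 Ma = 4848 m
throw = dip-slip × sin(dip) = 4848 × sin(55°) = 3970 m = 3.97 km

3.97 km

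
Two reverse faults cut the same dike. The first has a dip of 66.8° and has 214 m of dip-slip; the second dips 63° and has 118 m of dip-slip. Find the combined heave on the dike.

heave_A = 214 × cos(66.8°) = 84.30 m
heave_B = 118 × cos(63°) = 53.57 m
total = 84.30 + 53.57 = 138 m

138 m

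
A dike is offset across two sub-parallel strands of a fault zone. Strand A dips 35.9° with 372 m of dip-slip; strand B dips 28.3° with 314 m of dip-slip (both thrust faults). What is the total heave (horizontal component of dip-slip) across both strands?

578 m

heave_A = 372 × cos(35.9°) = 301.3 m
heave_B = 314 × cos(28.3°) = 276.5 m
total = 301.3 + 276.5 = 578 m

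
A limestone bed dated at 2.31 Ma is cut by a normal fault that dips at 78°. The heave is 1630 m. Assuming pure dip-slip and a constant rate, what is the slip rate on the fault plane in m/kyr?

dip-slip = heave / cos(dip) = 1630 m / cos(78°) = 7840 m
rate = 7840 m / 2.31 Ma = 0.00339 m/yr = 3.39 m/kyr

3.39 m/kyr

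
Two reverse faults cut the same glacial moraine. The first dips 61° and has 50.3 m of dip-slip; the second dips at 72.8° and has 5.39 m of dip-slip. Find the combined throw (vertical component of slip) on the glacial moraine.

throw_A = 50.3 × sin(61°) = 43.99 m
throw_B = 5.39 × sin(72.8°) = 5.149 m
total = 43.99 + 5.149 = 49.1 m

49.1 m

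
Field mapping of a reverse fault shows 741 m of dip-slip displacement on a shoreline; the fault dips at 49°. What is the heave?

heave = dip-slip × cos(dip) = 741 m × cos(49°) = 486 m

486 m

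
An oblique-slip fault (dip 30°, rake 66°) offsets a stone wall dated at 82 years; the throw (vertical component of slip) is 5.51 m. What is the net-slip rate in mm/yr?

dip-slip = throw / sin(dip) = 5.51 / sin(30°) = 11.02 m
net slip = dip-slip / sin(rake) = 11.02 / sin(66°) = 12.06 m
rate = 12.06 m / 82 years = 0.147 m/yr = 147 mm/yr

147 mm/yr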